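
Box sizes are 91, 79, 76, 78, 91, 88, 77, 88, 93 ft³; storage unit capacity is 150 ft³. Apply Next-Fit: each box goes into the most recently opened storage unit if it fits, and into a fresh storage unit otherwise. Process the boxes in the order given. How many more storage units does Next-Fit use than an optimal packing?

Next-Fit: [91] [79] [76] [78] [91] [88] [77] [88] [93] → 9 storage units.
9 boxes exceed 75 ft³ (half the capacity), and no two of those can share a storage unit, so at least 9 storage units are needed.
So 9 is already optimal.

0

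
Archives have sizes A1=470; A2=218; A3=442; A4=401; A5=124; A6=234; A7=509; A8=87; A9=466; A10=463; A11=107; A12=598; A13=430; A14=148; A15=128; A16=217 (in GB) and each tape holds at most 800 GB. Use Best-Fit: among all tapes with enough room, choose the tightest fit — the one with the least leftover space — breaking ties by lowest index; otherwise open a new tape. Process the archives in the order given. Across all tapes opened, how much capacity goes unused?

Put A1 (470 GB) in tape 1; 330 GB remain.
Put A2 (218 GB) in tape 1; 112 GB remain.
Put A3 (442 GB) in tape 2; 358 GB remain.
Put A4 (401 GB) in tape 3; 399 GB remain.
Put A5 (124 GB) in tape 2; 234 GB remain.
Put A6 (234 GB) in tape 2; 0 GB remain.
Put A7 (509 GB) in tape 4; 291 GB remain.
Put A8 (87 GB) in tape 1; 25 GB remain.
Put A9 (466 GB) in tape 5; 334 GB remain.
Put A10 (463 GB) in tape 6; 337 GB remain.
Put A11 (107 GB) in tape 4; 184 GB remain.
Put A12 (598 GB) in tape 7; 202 GB remain.
Put A13 (430 GB) in tape 8; 370 GB remain.
Put A14 (148 GB) in tape 4; 36 GB remain.
Put A15 (128 GB) in tape 7; 74 GB remain.
Put A16 (217 GB) in tape 5; 117 GB remain.
8 tapes × 800 GB = 6400 GB; used 5042 GB; unused 1358 GB.

1358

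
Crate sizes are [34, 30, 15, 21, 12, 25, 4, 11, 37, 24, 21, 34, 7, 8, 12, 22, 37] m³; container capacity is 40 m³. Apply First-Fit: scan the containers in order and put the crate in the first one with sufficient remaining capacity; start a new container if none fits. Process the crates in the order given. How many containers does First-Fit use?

10

Put 34 m³ in container 1; 6 m³ remain.
Put 30 m³ in container 2; 10 m³ remain.
Put 15 m³ in container 3; 25 m³ remain.
Put 21 m³ in container 3; 4 m³ remain.
Put 12 m³ in container 4; 28 m³ remain.
Put 25 m³ in container 4; 3 m³ remain.
Put 4 m³ in container 1; 2 m³ remain.
Put 11 m³ in container 5; 29 m³ remain.
Put 37 m³ in container 6; 3 m³ remain.
Put 24 m³ in container 5; 5 m³ remain.
Put 21 m³ in container 7; 19 m³ remain.
Put 34 m³ in container 8; 6 m³ remain.
Put 7 m³ in container 2; 3 m³ remain.
Put 8 m³ in container 7; 11 m³ remain.
Put 12 m³ in container 9; 28 m³ remain.
Put 22 m³ in container 9; 6 m³ remain.
Put 37 m³ in container 10; 3 m³ remain.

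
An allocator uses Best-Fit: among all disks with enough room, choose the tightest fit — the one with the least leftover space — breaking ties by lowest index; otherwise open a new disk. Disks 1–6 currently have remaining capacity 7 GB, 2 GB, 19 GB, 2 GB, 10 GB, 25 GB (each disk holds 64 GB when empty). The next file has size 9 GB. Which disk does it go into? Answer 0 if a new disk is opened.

5

Disks with room: disk 3 (19 GB), disk 5 (10 GB), disk 6 (25 GB).
Tightest fit is disk 5 with 10 GB free.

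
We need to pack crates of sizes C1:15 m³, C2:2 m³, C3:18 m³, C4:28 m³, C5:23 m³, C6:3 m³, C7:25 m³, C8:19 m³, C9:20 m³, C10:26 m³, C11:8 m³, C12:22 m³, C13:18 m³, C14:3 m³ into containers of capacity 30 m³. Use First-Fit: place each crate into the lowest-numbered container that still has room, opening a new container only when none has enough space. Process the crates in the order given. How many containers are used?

C1 (15 m³) → container 1 (remaining 15 m³)
C2 (2 m³) → container 1 (remaining 13 m³)
C3 (18 m³) → container 2 (remaining 12 m³)
C4 (28 m³) → container 3 (remaining 2 m³)
C5 (23 m³) → container 4 (remaining 7 m³)
C6 (3 m³) → container 1 (remaining 10 m³)
C7 (25 m³) → container 5 (remaining 5 m³)
C8 (19 m³) → container 6 (remaining 11 m³)
C9 (20 m³) → container 7 (remaining 10 m³)
C10 (26 m³) → container 8 (remaining 4 m³)
C11 (8 m³) → container 1 (remaining 2 m³)
C12 (22 m³) → container 9 (remaining 8 m³)
C13 (18 m³) → container 10 (remaining 12 m³)
C14 (3 m³) → container 2 (remaining 9 m³)

10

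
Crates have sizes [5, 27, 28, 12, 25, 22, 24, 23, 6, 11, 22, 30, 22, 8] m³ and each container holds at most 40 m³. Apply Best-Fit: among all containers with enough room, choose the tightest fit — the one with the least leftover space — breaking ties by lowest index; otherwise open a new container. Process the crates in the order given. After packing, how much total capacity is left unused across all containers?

95

container 1: place 5 m³, 35 m³ left
container 1: place 27 m³, 8 m³ left
container 2: place 28 m³, 12 m³ left
container 2: place 12 m³, 0 m³ left
container 3: place 25 m³, 15 m³ left
container 4: place 22 m³, 18 m³ left
container 5: place 24 m³, 16 m³ left
container 6: place 23 m³, 17 m³ left
container 1: place 6 m³, 2 m³ left
container 3: place 11 m³, 4 m³ left
container 7: place 22 m³, 18 m³ left
container 8: place 30 m³, 10 m³ left
container 9: place 22 m³, 18 m³ left
container 8: place 8 m³, 2 m³ left
9 containers × 40 m³ = 360 m³; used 265 m³; unused 95 m³.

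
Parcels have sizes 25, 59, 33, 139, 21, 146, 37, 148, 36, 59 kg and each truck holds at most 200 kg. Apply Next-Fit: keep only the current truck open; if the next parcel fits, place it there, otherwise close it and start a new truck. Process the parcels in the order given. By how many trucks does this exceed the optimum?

Next-Fit: [25,59,33] [139,21] [146,37] [148,36] [59] → 5 trucks.
Total size 703 kg; any packing needs at least ⌈703/200⌉ = 4 trucks.
An optimal packing achieves that bound: [148,37] [146,36] [139,59] [59,33,25,21] → 4 trucks.
Excess: 5 − 4 = 1.

1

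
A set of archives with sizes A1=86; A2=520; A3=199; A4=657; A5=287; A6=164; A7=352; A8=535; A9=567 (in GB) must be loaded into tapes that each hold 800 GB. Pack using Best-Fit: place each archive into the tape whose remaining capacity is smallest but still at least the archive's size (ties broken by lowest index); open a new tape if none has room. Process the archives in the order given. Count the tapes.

6

tape 1: place A1 (86 GB), 714 GB left
tape 1: place A2 (520 GB), 194 GB left
tape 2: place A3 (199 GB), 601 GB left
tape 3: place A4 (657 GB), 143 GB left
tape 2: place A5 (287 GB), 314 GB left
tape 1: place A6 (164 GB), 30 GB left
tape 4: place A7 (352 GB), 448 GB left
tape 5: place A8 (535 GB), 265 GB left
tape 6: place A9 (567 GB), 233 GB left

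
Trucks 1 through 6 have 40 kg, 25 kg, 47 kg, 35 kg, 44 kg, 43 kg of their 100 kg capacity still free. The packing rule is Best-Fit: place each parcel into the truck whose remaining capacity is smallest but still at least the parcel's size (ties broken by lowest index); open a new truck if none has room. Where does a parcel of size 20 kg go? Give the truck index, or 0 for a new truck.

Trucks with room: truck 1 (40 kg), truck 2 (25 kg), truck 3 (47 kg), truck 4 (35 kg), truck 5 (44 kg), truck 6 (43 kg).
Tightest fit is truck 2 with 25 kg free.

2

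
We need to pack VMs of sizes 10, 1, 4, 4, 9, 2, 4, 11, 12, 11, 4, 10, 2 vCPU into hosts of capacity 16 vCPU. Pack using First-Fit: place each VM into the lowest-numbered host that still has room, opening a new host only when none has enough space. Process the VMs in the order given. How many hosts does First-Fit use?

10 vCPU → host 1 (remaining 6 vCPU)
1 vCPU → host 1 (remaining 5 vCPU)
4 vCPU → host 1 (remaining 1 vCPU)
4 vCPU → host 2 (remaining 12 vCPU)
9 vCPU → host 2 (remaining 3 vCPU)
2 vCPU → host 2 (remaining 1 vCPU)
4 vCPU → host 3 (remaining 12 vCPU)
11 vCPU → host 3 (remaining 1 vCPU)
12 vCPU → host 4 (remaining 4 vCPU)
11 vCPU → host 5 (remaining 5 vCPU)
4 vCPU → host 4 (remaining 0 vCPU)
10 vCPU → host 6 (remaining 6 vCPU)
2 vCPU → host 5 (remaining 3 vCPU)

6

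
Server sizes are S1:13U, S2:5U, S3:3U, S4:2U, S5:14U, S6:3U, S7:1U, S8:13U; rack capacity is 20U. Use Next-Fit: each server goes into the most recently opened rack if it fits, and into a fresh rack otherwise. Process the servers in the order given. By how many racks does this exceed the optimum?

Next-Fit: [13,5] [3,2,14] [3,1,13] → 3 racks.
Total size 54U; any packing needs at least ⌈54/20⌉ = 3 racks.
So 3 is already optimal.

0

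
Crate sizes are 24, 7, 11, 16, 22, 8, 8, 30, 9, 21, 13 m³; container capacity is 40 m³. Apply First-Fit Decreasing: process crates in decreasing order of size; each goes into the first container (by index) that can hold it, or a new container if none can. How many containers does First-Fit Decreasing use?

Sorted descending: 30, 24, 22, 21, 16, 13, 11, 9, 8, 8, 7.
30 m³ → container 1 (remaining 10 m³)
24 m³ → container 2 (remaining 16 m³)
22 m³ → container 3 (remaining 18 m³)
21 m³ → container 4 (remaining 19 m³)
16 m³ → container 2 (remaining 0 m³)
13 m³ → container 3 (remaining 5 m³)
11 m³ → container 4 (remaining 8 m³)
9 m³ → container 1 (remaining 1 m³)
8 m³ → container 4 (remaining 0 m³)
8 m³ → container 5 (remaining 32 m³)
7 m³ → container 5 (remaining 25 m³)

5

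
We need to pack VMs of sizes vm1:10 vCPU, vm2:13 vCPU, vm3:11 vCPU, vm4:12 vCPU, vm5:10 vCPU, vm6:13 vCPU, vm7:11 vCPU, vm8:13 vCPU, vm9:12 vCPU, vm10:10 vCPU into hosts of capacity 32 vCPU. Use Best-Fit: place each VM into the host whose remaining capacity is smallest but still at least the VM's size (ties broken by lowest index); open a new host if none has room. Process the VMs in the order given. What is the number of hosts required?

5 hosts

host 1: place vm1 (10 vCPU), 22 vCPU left
host 1: place vm2 (13 vCPU), 9 vCPU left
host 2: place vm3 (11 vCPU), 21 vCPU left
host 2: place vm4 (12 vCPU), 9 vCPU left
host 3: place vm5 (10 vCPU), 22 vCPU left
host 3: place vm6 (13 vCPU), 9 vCPU left
host 4: place vm7 (11 vCPU), 21 vCPU left
host 4: place vm8 (13 vCPU), 8 vCPU left
host 5: place vm9 (12 vCPU), 20 vCPU left
host 5: place vm10 (10 vCPU), 10 vCPU left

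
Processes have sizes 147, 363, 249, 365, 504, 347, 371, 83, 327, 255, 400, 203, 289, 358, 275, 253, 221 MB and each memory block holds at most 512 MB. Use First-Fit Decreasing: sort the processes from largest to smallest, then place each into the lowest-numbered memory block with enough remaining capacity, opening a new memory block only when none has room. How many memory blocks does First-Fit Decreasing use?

12

Sorted descending: 504, 400, 371, 365, 363, 358, 347, 327, 289, 275, 255, 253, 249, 221, 203, 147, 83.
504 MB → memory block 1 (remaining 8 MB)
400 MB → memory block 2 (remaining 112 MB)
371 MB → memory block 3 (remaining 141 MB)
365 MB → memory block 4 (remaining 147 MB)
363 MB → memory block 5 (remaining 149 MB)
358 MB → memory block 6 (remaining 154 MB)
347 MB → memory block 7 (remaining 165 MB)
327 MB → memory block 8 (remaining 185 MB)
289 MB → memory block 9 (remaining 223 MB)
275 MB → memory block 10 (remaining 237 MB)
255 MB → memory block 11 (remaining 257 MB)
253 MB → memory block 11 (remaining 4 MB)
249 MB → memory block 12 (remaining 263 MB)
221 MB → memory block 9 (remaining 2 MB)
203 MB → memory block 10 (remaining 34 MB)
147 MB → memory block 4 (remaining 0 MB)
83 MB → memory block 2 (remaining 29 MB)
Final memory blocks: [504] [400,83] [371] [365,147] [363] [358] [347] [327] [289,221] [275,203] [255,253] [249].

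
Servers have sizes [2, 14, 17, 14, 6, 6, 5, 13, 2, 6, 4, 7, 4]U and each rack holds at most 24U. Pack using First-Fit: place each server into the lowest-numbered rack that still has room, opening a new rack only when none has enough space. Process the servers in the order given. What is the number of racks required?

5 racks

Put 2U in rack 1; 22U remain.
Put 14U in rack 1; 8U remain.
Put 17U in rack 2; 7U remain.
Put 14U in rack 3; 10U remain.
Put 6U in rack 1; 2U remain.
Put 6U in rack 2; 1U remain.
Put 5U in rack 3; 5U remain.
Put 13U in rack 4; 11U remain.
Put 2U in rack 1; 0U remain.
Put 6U in rack 4; 5U remain.
Put 4U in rack 3; 1U remain.
Put 7U in rack 5; 17U remain.
Put 4U in rack 4; 1U remain.
Final racks: [2,14,6,2] [17,6] [14,5,4] [13,6,4] [7].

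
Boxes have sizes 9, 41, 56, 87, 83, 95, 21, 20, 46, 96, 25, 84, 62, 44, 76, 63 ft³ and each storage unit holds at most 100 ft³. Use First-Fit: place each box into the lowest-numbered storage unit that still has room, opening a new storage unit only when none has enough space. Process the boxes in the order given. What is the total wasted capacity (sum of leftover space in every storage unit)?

storage unit 1: place 9 ft³, 91 ft³ left
storage unit 1: place 41 ft³, 50 ft³ left
storage unit 2: place 56 ft³, 44 ft³ left
storage unit 3: place 87 ft³, 13 ft³ left
storage unit 4: place 83 ft³, 17 ft³ left
storage unit 5: place 95 ft³, 5 ft³ left
storage unit 1: place 21 ft³, 29 ft³ left
storage unit 1: place 20 ft³, 9 ft³ left
storage unit 6: place 46 ft³, 54 ft³ left
storage unit 7: place 96 ft³, 4 ft³ left
storage unit 2: place 25 ft³, 19 ft³ left
storage unit 8: place 84 ft³, 16 ft³ left
storage unit 9: place 62 ft³, 38 ft³ left
storage unit 6: place 44 ft³, 10 ft³ left
storage unit 10: place 76 ft³, 24 ft³ left
storage unit 11: place 63 ft³, 37 ft³ left
11 storage units × 100 ft³ = 1100 ft³; used 908 ft³; unused 192 ft³.

192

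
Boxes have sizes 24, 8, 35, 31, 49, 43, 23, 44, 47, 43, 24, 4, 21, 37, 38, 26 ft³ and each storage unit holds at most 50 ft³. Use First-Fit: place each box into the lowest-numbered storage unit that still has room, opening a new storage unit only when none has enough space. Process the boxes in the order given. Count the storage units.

Put 24 ft³ in storage unit 1; 26 ft³ remain.
Put 8 ft³ in storage unit 1; 18 ft³ remain.
Put 35 ft³ in storage unit 2; 15 ft³ remain.
Put 31 ft³ in storage unit 3; 19 ft³ remain.
Put 49 ft³ in storage unit 4; 1 ft³ remain.
Put 43 ft³ in storage unit 5; 7 ft³ remain.
Put 23 ft³ in storage unit 6; 27 ft³ remain.
Put 44 ft³ in storage unit 7; 6 ft³ remain.
Put 47 ft³ in storage unit 8; 3 ft³ remain.
Put 43 ft³ in storage unit 9; 7 ft³ remain.
Put 24 ft³ in storage unit 6; 3 ft³ remain.
Put 4 ft³ in storage unit 1; 14 ft³ remain.
Put 21 ft³ in storage unit 10; 29 ft³ remain.
Put 37 ft³ in storage unit 11; 13 ft³ remain.
Put 38 ft³ in storage unit 12; 12 ft³ remain.
Put 26 ft³ in storage unit 10; 3 ft³ remain.
Final storage units: [24,8,4] [35] [31] [49] [43] [23,24] [44] [47] [43] [21,26] [37] [38].

12 storage units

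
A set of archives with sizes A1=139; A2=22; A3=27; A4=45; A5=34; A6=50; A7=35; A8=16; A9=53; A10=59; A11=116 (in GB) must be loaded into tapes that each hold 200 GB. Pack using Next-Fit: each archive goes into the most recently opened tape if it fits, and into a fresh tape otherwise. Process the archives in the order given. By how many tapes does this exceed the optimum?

1

Next-Fit: [139,22,27] [45,34,50,35,16] [53,59] [116] → 4 tapes.
Total size 596 GB; any packing needs at least ⌈596/200⌉ = 3 tapes.
An optimal packing achieves that bound: [139,59] [116,50,34] [53,45,35,27,22,16] → 3 tapes.
Excess: 4 − 3 = 1.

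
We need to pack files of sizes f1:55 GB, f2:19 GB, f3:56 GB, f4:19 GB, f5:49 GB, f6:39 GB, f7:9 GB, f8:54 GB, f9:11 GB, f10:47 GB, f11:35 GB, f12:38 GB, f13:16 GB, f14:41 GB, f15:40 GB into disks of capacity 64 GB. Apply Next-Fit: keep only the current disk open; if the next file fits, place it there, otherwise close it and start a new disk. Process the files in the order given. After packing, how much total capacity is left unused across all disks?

Put f1 (55 GB) in disk 1; 9 GB remain.
Put f2 (19 GB) in disk 2; 45 GB remain.
Put f3 (56 GB) in disk 3; 8 GB remain.
Put f4 (19 GB) in disk 4; 45 GB remain.
Put f5 (49 GB) in disk 5; 15 GB remain.
Put f6 (39 GB) in disk 6; 25 GB remain.
Put f7 (9 GB) in disk 6; 16 GB remain.
Put f8 (54 GB) in disk 7; 10 GB remain.
Put f9 (11 GB) in disk 8; 53 GB remain.
Put f10 (47 GB) in disk 8; 6 GB remain.
Put f11 (35 GB) in disk 9; 29 GB remain.
Put f12 (38 GB) in disk 10; 26 GB remain.
Put f13 (16 GB) in disk 10; 10 GB remain.
Put f14 (41 GB) in disk 11; 23 GB remain.
Put f15 (40 GB) in disk 12; 24 GB remain.
12 disks × 64 GB = 768 GB; used 528 GB; unused 240 GB.

240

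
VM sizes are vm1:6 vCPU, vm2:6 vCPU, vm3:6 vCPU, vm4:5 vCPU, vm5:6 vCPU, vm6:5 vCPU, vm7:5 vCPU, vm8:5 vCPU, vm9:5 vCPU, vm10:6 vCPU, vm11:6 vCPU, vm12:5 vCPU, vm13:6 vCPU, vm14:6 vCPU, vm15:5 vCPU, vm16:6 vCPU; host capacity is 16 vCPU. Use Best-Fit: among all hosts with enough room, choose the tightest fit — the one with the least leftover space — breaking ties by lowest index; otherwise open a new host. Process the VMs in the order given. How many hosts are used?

7 hosts

Put vm1 (6 vCPU) in host 1; 10 vCPU remain.
Put vm2 (6 vCPU) in host 1; 4 vCPU remain.
Put vm3 (6 vCPU) in host 2; 10 vCPU remain.
Put vm4 (5 vCPU) in host 2; 5 vCPU remain.
Put vm5 (6 vCPU) in host 3; 10 vCPU remain.
Put vm6 (5 vCPU) in host 2; 0 vCPU remain.
Put vm7 (5 vCPU) in host 3; 5 vCPU remain.
Put vm8 (5 vCPU) in host 3; 0 vCPU remain.
Put vm9 (5 vCPU) in host 4; 11 vCPU remain.
Put vm10 (6 vCPU) in host 4; 5 vCPU remain.
Put vm11 (6 vCPU) in host 5; 10 vCPU remain.
Put vm12 (5 vCPU) in host 4; 0 vCPU remain.
Put vm13 (6 vCPU) in host 5; 4 vCPU remain.
Put vm14 (6 vCPU) in host 6; 10 vCPU remain.
Put vm15 (5 vCPU) in host 6; 5 vCPU remain.
Put vm16 (6 vCPU) in host 7; 10 vCPU remain.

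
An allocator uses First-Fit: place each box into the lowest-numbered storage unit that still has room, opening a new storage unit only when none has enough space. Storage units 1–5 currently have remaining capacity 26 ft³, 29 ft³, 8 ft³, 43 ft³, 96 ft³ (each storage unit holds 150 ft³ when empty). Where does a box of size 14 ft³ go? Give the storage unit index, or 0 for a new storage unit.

Storage units with room: storage unit 1 (26 ft³), storage unit 2 (29 ft³), storage unit 4 (43 ft³), storage unit 5 (96 ft³).
The first with room is storage unit 1.

1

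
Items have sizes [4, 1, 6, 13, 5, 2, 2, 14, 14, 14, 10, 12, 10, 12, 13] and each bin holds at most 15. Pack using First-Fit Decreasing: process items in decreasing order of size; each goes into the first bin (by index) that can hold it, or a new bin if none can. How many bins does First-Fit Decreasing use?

Sorted descending: 14, 14, 14, 13, 13, 12, 12, 10, 10, 6, 5, 4, 2, 2, 1.
14 → bin 1 (remaining 1)
14 → bin 2 (remaining 1)
14 → bin 3 (remaining 1)
13 → bin 4 (remaining 2)
13 → bin 5 (remaining 2)
12 → bin 6 (remaining 3)
12 → bin 7 (remaining 3)
10 → bin 8 (remaining 5)
10 → bin 9 (remaining 5)
6 → bin 10 (remaining 9)
5 → bin 8 (remaining 0)
4 → bin 9 (remaining 1)
2 → bin 4 (remaining 0)
2 → bin 5 (remaining 0)
1 → bin 1 (remaining 0)
Final bins: [14,1] [14] [14] [13,2] [13,2] [12] [12] [10,5] [10,4] [6].

10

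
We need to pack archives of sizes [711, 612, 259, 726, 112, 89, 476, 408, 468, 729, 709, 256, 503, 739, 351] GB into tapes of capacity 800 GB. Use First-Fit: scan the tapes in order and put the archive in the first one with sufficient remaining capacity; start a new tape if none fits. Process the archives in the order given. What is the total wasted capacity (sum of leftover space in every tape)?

1652

tape 1: place 711 GB, 89 GB left
tape 2: place 612 GB, 188 GB left
tape 3: place 259 GB, 541 GB left
tape 4: place 726 GB, 74 GB left
tape 2: place 112 GB, 76 GB left
tape 1: place 89 GB, 0 GB left
tape 3: place 476 GB, 65 GB left
tape 5: place 408 GB, 392 GB left
tape 6: place 468 GB, 332 GB left
tape 7: place 729 GB, 71 GB left
tape 8: place 709 GB, 91 GB left
tape 5: place 256 GB, 136 GB left
tape 9: place 503 GB, 297 GB left
tape 10: place 739 GB, 61 GB left
tape 11: place 351 GB, 449 GB left
11 tapes × 800 GB = 8800 GB; used 7148 GB; unused 1652 GB.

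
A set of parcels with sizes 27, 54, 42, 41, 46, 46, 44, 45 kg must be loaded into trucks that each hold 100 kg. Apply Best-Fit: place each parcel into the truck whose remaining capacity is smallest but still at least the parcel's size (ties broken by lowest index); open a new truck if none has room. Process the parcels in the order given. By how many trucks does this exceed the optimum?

Best-Fit: [27,54] [42,41] [46,46] [44,45] → 4 trucks.
Total size 345 kg; any packing needs at least ⌈345/100⌉ = 4 trucks.
So 4 is already optimal.

0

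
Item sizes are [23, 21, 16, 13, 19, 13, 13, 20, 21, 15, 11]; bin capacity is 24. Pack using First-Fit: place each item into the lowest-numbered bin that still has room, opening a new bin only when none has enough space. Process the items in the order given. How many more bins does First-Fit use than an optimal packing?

0

First-Fit: [23] [21] [16] [13,11] [19] [13] [13] [20] [21] [15] → 10 bins.
10 items exceed 12 (half the capacity), and no two of those can share a bin, so at least 10 bins are needed.
So 10 is already optimal.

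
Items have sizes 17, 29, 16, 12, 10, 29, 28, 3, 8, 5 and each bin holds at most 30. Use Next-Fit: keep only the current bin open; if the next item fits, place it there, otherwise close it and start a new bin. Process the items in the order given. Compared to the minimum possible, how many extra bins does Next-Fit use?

1

Next-Fit: [17] [29] [16,12] [10] [29] [28] [3,8,5] → 7 bins.
Total size 157; any packing needs at least ⌈157/30⌉ = 6 bins.
An optimal packing achieves that bound: [29] [29] [28] [17,12] [16,10,3] [8,5] → 6 bins.
Excess: 7 − 6 = 1.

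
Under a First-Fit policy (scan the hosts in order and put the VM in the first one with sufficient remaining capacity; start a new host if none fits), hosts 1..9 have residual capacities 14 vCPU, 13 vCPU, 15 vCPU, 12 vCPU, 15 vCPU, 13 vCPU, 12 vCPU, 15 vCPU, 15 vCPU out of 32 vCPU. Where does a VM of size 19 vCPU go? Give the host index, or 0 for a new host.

0

No host has ≥ 19 vCPU free, so a new host is opened.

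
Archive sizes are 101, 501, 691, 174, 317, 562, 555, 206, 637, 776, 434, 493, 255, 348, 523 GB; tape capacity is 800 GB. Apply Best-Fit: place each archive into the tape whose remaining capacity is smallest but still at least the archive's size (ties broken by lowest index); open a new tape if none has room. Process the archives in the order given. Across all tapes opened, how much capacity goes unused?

1427

Put 101 GB in tape 1; 699 GB remain.
Put 501 GB in tape 1; 198 GB remain.
Put 691 GB in tape 2; 109 GB remain.
Put 174 GB in tape 1; 24 GB remain.
Put 317 GB in tape 3; 483 GB remain.
Put 562 GB in tape 4; 238 GB remain.
Put 555 GB in tape 5; 245 GB remain.
Put 206 GB in tape 4; 32 GB remain.
Put 637 GB in tape 6; 163 GB remain.
Put 776 GB in tape 7; 24 GB remain.
Put 434 GB in tape 3; 49 GB remain.
Put 493 GB in tape 8; 307 GB remain.
Put 255 GB in tape 8; 52 GB remain.
Put 348 GB in tape 9; 452 GB remain.
Put 523 GB in tape 10; 277 GB remain.
10 tapes × 800 GB = 8000 GB; used 6573 GB; unused 1427 GB.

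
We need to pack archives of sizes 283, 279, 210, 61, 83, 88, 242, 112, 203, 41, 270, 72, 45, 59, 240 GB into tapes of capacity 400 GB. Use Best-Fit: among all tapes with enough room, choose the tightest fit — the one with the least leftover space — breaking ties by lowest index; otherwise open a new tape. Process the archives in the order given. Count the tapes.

7

tape 1: place 283 GB, 117 GB left
tape 2: place 279 GB, 121 GB left
tape 3: place 210 GB, 190 GB left
tape 1: place 61 GB, 56 GB left
tape 2: place 83 GB, 38 GB left
tape 3: place 88 GB, 102 GB left
tape 4: place 242 GB, 158 GB left
tape 4: place 112 GB, 46 GB left
tape 5: place 203 GB, 197 GB left
tape 4: place 41 GB, 5 GB left
tape 6: place 270 GB, 130 GB left
tape 3: place 72 GB, 30 GB left
tape 1: place 45 GB, 11 GB left
tape 6: place 59 GB, 71 GB left
tape 7: place 240 GB, 160 GB left
Final tapes: [283,61,45] [279,83] [210,88,72] [242,112,41] [203] [270,59] [240].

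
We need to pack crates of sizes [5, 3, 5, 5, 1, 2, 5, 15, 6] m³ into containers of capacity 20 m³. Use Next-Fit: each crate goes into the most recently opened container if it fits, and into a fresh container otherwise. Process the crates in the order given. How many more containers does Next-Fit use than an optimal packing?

1

Next-Fit: [5,3,5,5,1] [2,5] [15] [6] → 4 containers.
Total size 47 m³; any packing needs at least ⌈47/20⌉ = 3 containers.
An optimal packing achieves that bound: [15,5] [6,5,5,3,1] [5,2] → 3 containers.
Excess: 4 − 3 = 1.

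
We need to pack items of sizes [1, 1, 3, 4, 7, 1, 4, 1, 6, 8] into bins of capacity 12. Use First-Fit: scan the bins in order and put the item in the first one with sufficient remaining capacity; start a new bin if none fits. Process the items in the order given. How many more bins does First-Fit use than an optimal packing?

1

First-Fit: [1,1,3,4,1,1] [7,4] [6] [8] → 4 bins.
Total size 36; any packing needs at least ⌈36/12⌉ = 3 bins.
An optimal packing achieves that bound: [8,4] [7,4,1] [6,3,1,1,1] → 3 bins.
Excess: 4 − 3 = 1.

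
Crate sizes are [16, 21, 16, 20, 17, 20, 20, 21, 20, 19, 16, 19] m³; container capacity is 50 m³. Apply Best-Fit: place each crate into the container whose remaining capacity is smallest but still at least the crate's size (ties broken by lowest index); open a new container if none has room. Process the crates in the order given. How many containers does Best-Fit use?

16 m³ → container 1 (remaining 34 m³)
21 m³ → container 1 (remaining 13 m³)
16 m³ → container 2 (remaining 34 m³)
20 m³ → container 2 (remaining 14 m³)
17 m³ → container 3 (remaining 33 m³)
20 m³ → container 3 (remaining 13 m³)
20 m³ → container 4 (remaining 30 m³)
21 m³ → container 4 (remaining 9 m³)
20 m³ → container 5 (remaining 30 m³)
19 m³ → container 5 (remaining 11 m³)
16 m³ → container 6 (remaining 34 m³)
19 m³ → container 6 (remaining 15 m³)

6 containers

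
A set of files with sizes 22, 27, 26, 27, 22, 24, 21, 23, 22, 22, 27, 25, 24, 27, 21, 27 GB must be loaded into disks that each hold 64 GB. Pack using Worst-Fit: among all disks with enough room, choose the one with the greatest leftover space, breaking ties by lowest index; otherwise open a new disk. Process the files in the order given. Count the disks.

22 GB → disk 1 (remaining 42 GB)
27 GB → disk 1 (remaining 15 GB)
26 GB → disk 2 (remaining 38 GB)
27 GB → disk 2 (remaining 11 GB)
22 GB → disk 3 (remaining 42 GB)
24 GB → disk 3 (remaining 18 GB)
21 GB → disk 4 (remaining 43 GB)
23 GB → disk 4 (remaining 20 GB)
22 GB → disk 5 (remaining 42 GB)
22 GB → disk 5 (remaining 20 GB)
27 GB → disk 6 (remaining 37 GB)
25 GB → disk 6 (remaining 12 GB)
24 GB → disk 7 (remaining 40 GB)
27 GB → disk 7 (remaining 13 GB)
21 GB → disk 8 (remaining 43 GB)
27 GB → disk 8 (remaining 16 GB)
Final disks: [22,27] [26,27] [22,24] [21,23] [22,22] [27,25] [24,27] [21,27].

8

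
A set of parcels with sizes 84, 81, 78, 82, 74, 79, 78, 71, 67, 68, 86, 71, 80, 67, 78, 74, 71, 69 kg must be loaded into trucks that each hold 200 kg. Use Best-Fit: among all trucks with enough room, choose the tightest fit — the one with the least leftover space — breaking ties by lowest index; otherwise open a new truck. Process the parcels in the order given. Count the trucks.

84 kg → truck 1 (remaining 116 kg)
81 kg → truck 1 (remaining 35 kg)
78 kg → truck 2 (remaining 122 kg)
82 kg → truck 2 (remaining 40 kg)
74 kg → truck 3 (remaining 126 kg)
79 kg → truck 3 (remaining 47 kg)
78 kg → truck 4 (remaining 122 kg)
71 kg → truck 4 (remaining 51 kg)
67 kg → truck 5 (remaining 133 kg)
68 kg → truck 5 (remaining 65 kg)
86 kg → truck 6 (remaining 114 kg)
71 kg → truck 6 (remaining 43 kg)
80 kg → truck 7 (remaining 120 kg)
67 kg → truck 7 (remaining 53 kg)
78 kg → truck 8 (remaining 122 kg)
74 kg → truck 8 (remaining 48 kg)
71 kg → truck 9 (remaining 129 kg)
69 kg → truck 9 (remaining 60 kg)
Final trucks: [84,81] [78,82] [74,79] [78,71] [67,68] [86,71] [80,67] [78,74] [71,69].

9 trucks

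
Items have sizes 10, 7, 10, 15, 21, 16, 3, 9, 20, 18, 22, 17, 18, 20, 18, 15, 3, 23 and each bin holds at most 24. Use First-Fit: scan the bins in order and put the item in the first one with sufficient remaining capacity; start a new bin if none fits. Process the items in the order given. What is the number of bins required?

Put 10 in bin 1; 14 remain.
Put 7 in bin 1; 7 remain.
Put 10 in bin 2; 14 remain.
Put 15 in bin 3; 9 remain.
Put 21 in bin 4; 3 remain.
Put 16 in bin 5; 8 remain.
Put 3 in bin 1; 4 remain.
Put 9 in bin 2; 5 remain.
Put 20 in bin 6; 4 remain.
Put 18 in bin 7; 6 remain.
Put 22 in bin 8; 2 remain.
Put 17 in bin 9; 7 remain.
Put 18 in bin 10; 6 remain.
Put 20 in bin 11; 4 remain.
Put 18 in bin 12; 6 remain.
Put 15 in bin 13; 9 remain.
Put 3 in bin 1; 1 remain.
Put 23 in bin 14; 1 remain.
Final bins: [10,7,3,3] [10,9] [15] [21] [16] [20] [18] [22] [17] [18] [20] [18] [15] [23].

14 bins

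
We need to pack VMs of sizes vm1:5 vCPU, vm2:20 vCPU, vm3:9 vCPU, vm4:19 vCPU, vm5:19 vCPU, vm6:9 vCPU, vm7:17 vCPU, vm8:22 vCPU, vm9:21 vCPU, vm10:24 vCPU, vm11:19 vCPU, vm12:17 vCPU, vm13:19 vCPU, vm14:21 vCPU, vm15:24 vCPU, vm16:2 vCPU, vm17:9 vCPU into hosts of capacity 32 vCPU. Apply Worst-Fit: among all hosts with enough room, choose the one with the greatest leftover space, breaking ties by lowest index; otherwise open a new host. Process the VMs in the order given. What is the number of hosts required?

Put vm1 (5 vCPU) in host 1; 27 vCPU remain.
Put vm2 (20 vCPU) in host 1; 7 vCPU remain.
Put vm3 (9 vCPU) in host 2; 23 vCPU remain.
Put vm4 (19 vCPU) in host 2; 4 vCPU remain.
Put vm5 (19 vCPU) in host 3; 13 vCPU remain.
Put vm6 (9 vCPU) in host 3; 4 vCPU remain.
Put vm7 (17 vCPU) in host 4; 15 vCPU remain.
Put vm8 (22 vCPU) in host 5; 10 vCPU remain.
Put vm9 (21 vCPU) in host 6; 11 vCPU remain.
Put vm10 (24 vCPU) in host 7; 8 vCPU remain.
Put vm11 (19 vCPU) in host 8; 13 vCPU remain.
Put vm12 (17 vCPU) in host 9; 15 vCPU remain.
Put vm13 (19 vCPU) in host 10; 13 vCPU remain.
Put vm14 (21 vCPU) in host 11; 11 vCPU remain.
Put vm15 (24 vCPU) in host 12; 8 vCPU remain.
Put vm16 (2 vCPU) in host 4; 13 vCPU remain.
Put vm17 (9 vCPU) in host 9; 6 vCPU remain.

12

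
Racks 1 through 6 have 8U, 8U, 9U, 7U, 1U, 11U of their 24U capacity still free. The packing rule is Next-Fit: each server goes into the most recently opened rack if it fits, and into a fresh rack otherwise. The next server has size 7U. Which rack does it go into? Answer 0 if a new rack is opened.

Next-Fit only looks at rack 6, which has 11U free.
7U fits there.

6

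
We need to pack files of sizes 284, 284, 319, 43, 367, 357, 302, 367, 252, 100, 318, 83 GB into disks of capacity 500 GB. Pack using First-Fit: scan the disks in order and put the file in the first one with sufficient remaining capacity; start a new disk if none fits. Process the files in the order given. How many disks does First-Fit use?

284 GB → disk 1 (remaining 216 GB)
284 GB → disk 2 (remaining 216 GB)
319 GB → disk 3 (remaining 181 GB)
43 GB → disk 1 (remaining 173 GB)
367 GB → disk 4 (remaining 133 GB)
357 GB → disk 5 (remaining 143 GB)
302 GB → disk 6 (remaining 198 GB)
367 GB → disk 7 (remaining 133 GB)
252 GB → disk 8 (remaining 248 GB)
100 GB → disk 1 (remaining 73 GB)
318 GB → disk 9 (remaining 182 GB)
83 GB → disk 2 (remaining 133 GB)

9 disks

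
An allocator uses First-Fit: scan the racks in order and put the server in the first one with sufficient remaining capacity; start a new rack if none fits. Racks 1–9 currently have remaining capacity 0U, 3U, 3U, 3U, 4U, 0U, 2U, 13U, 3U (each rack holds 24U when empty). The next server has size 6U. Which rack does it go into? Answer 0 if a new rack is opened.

Racks with room: rack 8 (13U).
The first with room is rack 8.

8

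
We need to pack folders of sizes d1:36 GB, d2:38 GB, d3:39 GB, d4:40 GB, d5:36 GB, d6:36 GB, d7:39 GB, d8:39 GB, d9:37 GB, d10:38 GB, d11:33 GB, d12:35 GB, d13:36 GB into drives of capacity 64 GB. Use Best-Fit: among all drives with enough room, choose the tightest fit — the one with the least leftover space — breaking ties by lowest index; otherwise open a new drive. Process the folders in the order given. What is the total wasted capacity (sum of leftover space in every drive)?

d1 (36 GB) → drive 1 (remaining 28 GB)
d2 (38 GB) → drive 2 (remaining 26 GB)
d3 (39 GB) → drive 3 (remaining 25 GB)
d4 (40 GB) → drive 4 (remaining 24 GB)
d5 (36 GB) → drive 5 (remaining 28 GB)
d6 (36 GB) → drive 6 (remaining 28 GB)
d7 (39 GB) → drive 7 (remaining 25 GB)
d8 (39 GB) → drive 8 (remaining 25 GB)
d9 (37 GB) → drive 9 (remaining 27 GB)
d10 (38 GB) → drive 10 (remaining 26 GB)
d11 (33 GB) → drive 11 (remaining 31 GB)
d12 (35 GB) → drive 12 (remaining 29 GB)
d13 (36 GB) → drive 13 (remaining 28 GB)
13 drives × 64 GB = 832 GB; used 482 GB; unused 350 GB.

350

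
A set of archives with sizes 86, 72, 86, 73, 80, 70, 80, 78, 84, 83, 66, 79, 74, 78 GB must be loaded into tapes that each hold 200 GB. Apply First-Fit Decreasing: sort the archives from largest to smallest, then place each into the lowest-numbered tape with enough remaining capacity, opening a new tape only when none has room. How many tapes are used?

7

Sorted descending: 86, 86, 84, 83, 80, 80, 79, 78, 78, 74, 73, 72, 70, 66.
tape 1: place 86 GB, 114 GB left
tape 1: place 86 GB, 28 GB left
tape 2: place 84 GB, 116 GB left
tape 2: place 83 GB, 33 GB left
tape 3: place 80 GB, 120 GB left
tape 3: place 80 GB, 40 GB left
tape 4: place 79 GB, 121 GB left
tape 4: place 78 GB, 43 GB left
tape 5: place 78 GB, 122 GB left
tape 5: place 74 GB, 48 GB left
tape 6: place 73 GB, 127 GB left
tape 6: place 72 GB, 55 GB left
tape 7: place 70 GB, 130 GB left
tape 7: place 66 GB, 64 GB left
Final tapes: [86,86] [84,83] [80,80] [79,78] [78,74] [73,72] [70,66].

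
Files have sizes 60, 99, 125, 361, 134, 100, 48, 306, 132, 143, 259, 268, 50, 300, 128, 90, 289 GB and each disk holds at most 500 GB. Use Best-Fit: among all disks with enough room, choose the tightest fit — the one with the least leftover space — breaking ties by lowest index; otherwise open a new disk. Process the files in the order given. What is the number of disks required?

Put 60 GB in disk 1; 440 GB remain.
Put 99 GB in disk 1; 341 GB remain.
Put 125 GB in disk 1; 216 GB remain.
Put 361 GB in disk 2; 139 GB remain.
Put 134 GB in disk 2; 5 GB remain.
Put 100 GB in disk 1; 116 GB remain.
Put 48 GB in disk 1; 68 GB remain.
Put 306 GB in disk 3; 194 GB remain.
Put 132 GB in disk 3; 62 GB remain.
Put 143 GB in disk 4; 357 GB remain.
Put 259 GB in disk 4; 98 GB remain.
Put 268 GB in disk 5; 232 GB remain.
Put 50 GB in disk 3; 12 GB remain.
Put 300 GB in disk 6; 200 GB remain.
Put 128 GB in disk 6; 72 GB remain.
Put 90 GB in disk 4; 8 GB remain.
Put 289 GB in disk 7; 211 GB remain.
Final disks: [60,99,125,100,48] [361,134] [306,132,50] [143,259,90] [268] [300,128] [289].

7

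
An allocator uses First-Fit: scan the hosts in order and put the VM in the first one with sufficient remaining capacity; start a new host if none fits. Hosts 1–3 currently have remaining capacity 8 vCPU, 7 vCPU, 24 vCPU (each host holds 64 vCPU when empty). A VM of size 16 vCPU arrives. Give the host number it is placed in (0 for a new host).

3

Hosts with room: host 3 (24 vCPU).
The first with room is host 3.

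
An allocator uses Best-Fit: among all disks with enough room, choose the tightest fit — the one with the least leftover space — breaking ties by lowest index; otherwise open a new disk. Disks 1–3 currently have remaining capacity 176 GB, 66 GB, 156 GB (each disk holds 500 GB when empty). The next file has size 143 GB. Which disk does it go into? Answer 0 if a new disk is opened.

Disks with room: disk 1 (176 GB), disk 3 (156 GB).
Tightest fit is disk 3 with 156 GB free.

3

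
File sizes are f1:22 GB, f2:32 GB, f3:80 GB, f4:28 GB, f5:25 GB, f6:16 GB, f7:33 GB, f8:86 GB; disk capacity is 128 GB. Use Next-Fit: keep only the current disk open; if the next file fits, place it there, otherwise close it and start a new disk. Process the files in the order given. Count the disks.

4 disks

Put f1 (22 GB) in disk 1; 106 GB remain.
Put f2 (32 GB) in disk 1; 74 GB remain.
Put f3 (80 GB) in disk 2; 48 GB remain.
Put f4 (28 GB) in disk 2; 20 GB remain.
Put f5 (25 GB) in disk 3; 103 GB remain.
Put f6 (16 GB) in disk 3; 87 GB remain.
Put f7 (33 GB) in disk 3; 54 GB remain.
Put f8 (86 GB) in disk 4; 42 GB remain.
Final disks: [22,32] [80,28] [25,16,33] [86].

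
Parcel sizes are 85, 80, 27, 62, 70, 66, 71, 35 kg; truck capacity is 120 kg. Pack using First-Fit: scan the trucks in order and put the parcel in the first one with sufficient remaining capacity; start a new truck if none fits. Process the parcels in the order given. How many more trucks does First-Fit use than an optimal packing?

0

First-Fit: [85,27] [80,35] [62] [70] [66] [71] → 6 trucks.
6 parcels exceed 60 kg (half the capacity), and no two of those can share a truck, so at least 6 trucks are needed.
So 6 is already optimal.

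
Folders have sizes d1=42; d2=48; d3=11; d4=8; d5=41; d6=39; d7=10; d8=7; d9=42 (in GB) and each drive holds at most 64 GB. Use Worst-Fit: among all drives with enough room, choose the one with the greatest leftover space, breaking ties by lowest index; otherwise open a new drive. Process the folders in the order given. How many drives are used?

Put d1 (42 GB) in drive 1; 22 GB remain.
Put d2 (48 GB) in drive 2; 16 GB remain.
Put d3 (11 GB) in drive 1; 11 GB remain.
Put d4 (8 GB) in drive 2; 8 GB remain.
Put d5 (41 GB) in drive 3; 23 GB remain.
Put d6 (39 GB) in drive 4; 25 GB remain.
Put d7 (10 GB) in drive 4; 15 GB remain.
Put d8 (7 GB) in drive 3; 16 GB remain.
Put d9 (42 GB) in drive 5; 22 GB remain.
Final drives: [42,11] [48,8] [41,7] [39,10] [42].

5 drives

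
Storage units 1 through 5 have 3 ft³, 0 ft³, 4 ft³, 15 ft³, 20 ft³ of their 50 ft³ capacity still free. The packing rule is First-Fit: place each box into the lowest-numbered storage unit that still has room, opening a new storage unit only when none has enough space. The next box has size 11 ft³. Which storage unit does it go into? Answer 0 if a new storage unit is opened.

4

Storage units with room: storage unit 4 (15 ft³), storage unit 5 (20 ft³).
The first with room is storage unit 4.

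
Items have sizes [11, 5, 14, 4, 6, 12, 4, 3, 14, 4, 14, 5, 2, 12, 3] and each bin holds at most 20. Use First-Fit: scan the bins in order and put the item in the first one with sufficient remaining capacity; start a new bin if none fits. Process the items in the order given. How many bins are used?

6 bins

11 → bin 1 (remaining 9)
5 → bin 1 (remaining 4)
14 → bin 2 (remaining 6)
4 → bin 1 (remaining 0)
6 → bin 2 (remaining 0)
12 → bin 3 (remaining 8)
4 → bin 3 (remaining 4)
3 → bin 3 (remaining 1)
14 → bin 4 (remaining 6)
4 → bin 4 (remaining 2)
14 → bin 5 (remaining 6)
5 → bin 5 (remaining 1)
2 → bin 4 (remaining 0)
12 → bin 6 (remaining 8)
3 → bin 6 (remaining 5)
Final bins: [11,5,4] [14,6] [12,4,3] [14,4,2] [14,5] [12,3].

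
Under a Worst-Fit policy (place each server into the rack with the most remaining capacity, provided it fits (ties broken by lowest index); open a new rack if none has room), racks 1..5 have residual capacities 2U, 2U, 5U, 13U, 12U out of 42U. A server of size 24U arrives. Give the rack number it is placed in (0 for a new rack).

No rack has ≥ 24U free, so a new rack is opened.

0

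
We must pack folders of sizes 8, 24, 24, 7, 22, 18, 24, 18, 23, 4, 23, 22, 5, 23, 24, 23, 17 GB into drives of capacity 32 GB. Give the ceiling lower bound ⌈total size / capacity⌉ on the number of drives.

10 drives

Total size = 8 + 24 + 24 + 7 + 22 + 18 + 24 + 18 + 23 + 4 + 23 + 22 + 5 + 23 + 24 + 23 + 17 = 309 GB.
⌈309 / 32⌉ = 10.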